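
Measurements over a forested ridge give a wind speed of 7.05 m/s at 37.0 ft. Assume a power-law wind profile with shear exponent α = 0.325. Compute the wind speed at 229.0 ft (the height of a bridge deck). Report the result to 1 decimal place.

12.7 m/s

Power-law profile: V₂ = V₁ · (z₂/z₁)^α
V₂ = 7.05 × (229.0/37.0)^0.325 = 7.05 × (6.1892)^0.325
    = 7.05 × 1.8083 = 12.7488 m/s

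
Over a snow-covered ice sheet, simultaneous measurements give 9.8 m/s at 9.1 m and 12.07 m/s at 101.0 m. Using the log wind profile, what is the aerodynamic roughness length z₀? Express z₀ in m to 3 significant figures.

z₀ ≈ 0.000279 m

Log law: V(z) ∝ ln(z/z₀). With r = V₁/V₂ = 9.8/12.07 = 0.81193,
r · ln(z₂/z₀) = ln(z₁/z₀) ⇒ ln z₀ = (ln z₁ − r·ln z₂)/(1 − r)
ln z₀ = (2.20827 − 0.81193×4.61512) / 0.18807 = -8.1825
z₀ = exp(-8.1825) = 0.0002795 m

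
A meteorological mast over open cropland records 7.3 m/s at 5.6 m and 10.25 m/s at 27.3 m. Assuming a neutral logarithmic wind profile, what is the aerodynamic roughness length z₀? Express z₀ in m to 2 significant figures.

z₀ ≈ 0.11 m

Log law: V(z) ∝ ln(z/z₀). With r = V₁/V₂ = 7.3/10.25 = 0.71220,
r · ln(z₂/z₀) = ln(z₁/z₀) ⇒ ln z₀ = (ln z₁ − r·ln z₂)/(1 − r)
ln z₀ = (1.72277 − 0.71220×3.30689) / 0.28780 = -2.1973
z₀ = exp(-2.1973) = 0.1111 m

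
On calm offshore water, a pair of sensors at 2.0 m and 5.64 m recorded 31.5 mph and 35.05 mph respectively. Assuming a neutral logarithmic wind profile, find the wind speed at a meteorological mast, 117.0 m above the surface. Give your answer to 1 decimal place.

Log law: V ∝ ln(z/z₀). From the pair, with r = V₁/V₂ = 0.89872,
ln z₀ = (ln z₁ − r·ln z₂)/(1 − r) = (0.6931 − 0.89872×1.7299)/0.10128 = -8.5061 → z₀ = 0.0002022 m
V₃ = V₁ · ln(z₃/z₀)/ln(z₁/z₀) = 31.5 × 13.2682/9.1992 = 45.4332 mph

45.4 mph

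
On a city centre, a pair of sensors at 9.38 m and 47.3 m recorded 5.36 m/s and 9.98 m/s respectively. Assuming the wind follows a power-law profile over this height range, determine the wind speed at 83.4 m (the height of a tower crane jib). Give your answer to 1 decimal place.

First find α: α = ln(V₂/V₁)/ln(z₂/z₁) = ln(9.98/5.36)/ln(47.3/9.38) = 0.62162/1.61793 = 0.3842
Extrapolate from 47.3 m to 83.4 m: V₃ = 9.98 × (83.4/47.3)^0.3842 = 9.98 × 1.2435 = 12.4097 m/s

12.4 m/s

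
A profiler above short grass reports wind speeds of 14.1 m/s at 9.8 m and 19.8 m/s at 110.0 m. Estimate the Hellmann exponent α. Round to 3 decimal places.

α ≈ 0.140

Power law: V₂/V₁ = (z₂/z₁)^α ⇒ α = ln(V₂/V₁) / ln(z₂/z₁)
α = ln(19.8/14.1) / ln(110.0/9.8) = ln(1.4043) / ln(11.2245)
  = 0.33951 / 2.41810 = 0.14040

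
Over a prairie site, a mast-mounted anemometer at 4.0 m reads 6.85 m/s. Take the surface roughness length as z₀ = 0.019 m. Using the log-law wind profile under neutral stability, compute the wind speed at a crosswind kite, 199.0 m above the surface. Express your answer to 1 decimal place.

Log law: V(z) ∝ ln(z/z₀), so V₂/V₁ = ln(z₂/z₀) / ln(z₁/z₀).
ln(199.0/0.019) = 9.2566, ln(4.0/0.019) = 5.3496
V₂ = 6.85 × 9.2566/5.3496 = 6.85 × 1.7303 = 11.8528 m/s

11.9 m/s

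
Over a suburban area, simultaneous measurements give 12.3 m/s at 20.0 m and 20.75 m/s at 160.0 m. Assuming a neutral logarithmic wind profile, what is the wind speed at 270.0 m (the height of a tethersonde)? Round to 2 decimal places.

Log law: V ∝ ln(z/z₀). From the pair, with r = V₁/V₂ = 0.59277,
ln z₀ = (ln z₁ − r·ln z₂)/(1 − r) = (2.9957 − 0.59277×5.0752)/0.40723 = -0.0311 → z₀ = 0.9693 m
V₃ = V₁ · ln(z₃/z₀)/ln(z₁/z₀) = 12.3 × 5.6296/3.0269 = 22.8763 m/s

22.88 m/s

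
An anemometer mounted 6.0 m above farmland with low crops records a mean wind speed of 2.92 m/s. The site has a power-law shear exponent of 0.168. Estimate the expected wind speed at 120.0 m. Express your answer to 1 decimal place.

Power-law profile: V₂ = V₁ · (z₂/z₁)^α
V₂ = 2.92 × (120.0/6.0)^0.168 = 2.92 × (20.0000)^0.168
    = 2.92 × 1.6541 = 4.8301 m/s

4.8 m/s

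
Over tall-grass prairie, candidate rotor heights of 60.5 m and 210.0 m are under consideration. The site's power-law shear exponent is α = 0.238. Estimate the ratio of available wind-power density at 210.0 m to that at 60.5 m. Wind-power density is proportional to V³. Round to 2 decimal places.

Speed ratio: V_B/V_A = (z_B/z_A)^α = (210.0/60.5)^0.238 = (3.4711)^0.238 = 1.34472
Power-density ratio: P_B/P_A = (V_B/V_A)³ = (1.34472)³ = 2.43159

2.43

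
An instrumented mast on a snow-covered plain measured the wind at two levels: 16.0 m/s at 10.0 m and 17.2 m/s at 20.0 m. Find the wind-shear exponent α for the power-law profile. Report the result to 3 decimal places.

Power law: V₂/V₁ = (z₂/z₁)^α ⇒ α = ln(V₂/V₁) / ln(z₂/z₁)
α = ln(17.2/16.0) / ln(20.0/10.0) = ln(1.0750) / ln(2.0000)
  = 0.07232 / 0.69315 = 0.10434

α ≈ 0.104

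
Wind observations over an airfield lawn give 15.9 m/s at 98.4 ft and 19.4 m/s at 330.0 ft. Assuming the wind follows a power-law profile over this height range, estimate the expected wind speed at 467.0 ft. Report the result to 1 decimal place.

First find α: α = ln(V₂/V₁)/ln(z₂/z₁) = ln(19.4/15.9)/ln(330.0/98.4) = 0.19895/1.21005 = 0.1644
Extrapolate from 330.0 ft to 467.0 ft: V₃ = 19.4 × (467.0/330.0)^0.1644 = 19.4 × 1.0588 = 20.5398 m/s

20.5 m/s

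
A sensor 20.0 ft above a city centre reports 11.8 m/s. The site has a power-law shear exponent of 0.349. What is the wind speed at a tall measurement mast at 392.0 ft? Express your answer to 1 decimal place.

33.3 m/s

Power-law profile: V₂ = V₁ · (z₂/z₁)^α
V₂ = 11.8 × (392.0/20.0)^0.349 = 11.8 × (19.6000)^0.349
    = 11.8 × 2.8249 = 33.3334 m/s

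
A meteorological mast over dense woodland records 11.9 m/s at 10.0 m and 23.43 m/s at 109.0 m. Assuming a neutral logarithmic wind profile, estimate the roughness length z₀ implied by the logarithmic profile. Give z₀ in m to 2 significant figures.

Log law: V(z) ∝ ln(z/z₀). With r = V₁/V₂ = 11.9/23.43 = 0.50790,
r · ln(z₂/z₀) = ln(z₁/z₀) ⇒ ln z₀ = (ln z₁ − r·ln z₂)/(1 − r)
ln z₀ = (2.30259 − 0.50790×4.69135) / 0.49210 = -0.1628
z₀ = exp(-0.1628) = 0.8497 m

z₀ ≈ 0.85 m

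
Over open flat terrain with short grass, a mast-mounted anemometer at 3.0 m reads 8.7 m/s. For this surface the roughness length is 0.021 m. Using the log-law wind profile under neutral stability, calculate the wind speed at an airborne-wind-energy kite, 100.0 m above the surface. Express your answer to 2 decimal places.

14.85 m/s

Log law: V(z) ∝ ln(z/z₀), so V₂/V₁ = ln(z₂/z₀) / ln(z₁/z₀).
ln(100.0/0.021) = 8.4684, ln(3.0/0.021) = 4.9618
V₂ = 8.7 × 8.4684/4.9618 = 8.7 × 1.7067 = 14.8483 m/s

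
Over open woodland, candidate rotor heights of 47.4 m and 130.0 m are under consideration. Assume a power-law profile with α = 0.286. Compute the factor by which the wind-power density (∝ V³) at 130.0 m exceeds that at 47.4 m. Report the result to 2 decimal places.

Speed ratio: V_B/V_A = (z_B/z_A)^α = (130.0/47.4)^0.286 = (2.7426)^0.286 = 1.33449
Power-density ratio: P_B/P_A = (V_B/V_A)³ = (1.33449)³ = 2.37654

2.38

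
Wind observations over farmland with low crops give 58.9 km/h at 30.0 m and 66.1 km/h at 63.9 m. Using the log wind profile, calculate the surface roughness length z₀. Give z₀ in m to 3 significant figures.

z₀ ≈ 0.0618 m

Log law: V(z) ∝ ln(z/z₀). With r = V₁/V₂ = 58.9/66.1 = 0.89107,
r · ln(z₂/z₀) = ln(z₁/z₀) ⇒ ln z₀ = (ln z₁ − r·ln z₂)/(1 − r)
ln z₀ = (3.40120 − 0.89107×4.15732) / 0.10893 = -2.7843
z₀ = exp(-2.7843) = 0.06177 m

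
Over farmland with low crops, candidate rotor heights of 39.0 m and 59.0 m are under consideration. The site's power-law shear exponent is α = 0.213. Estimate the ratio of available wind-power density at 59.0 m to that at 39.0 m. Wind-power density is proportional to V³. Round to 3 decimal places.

Speed ratio: V_B/V_A = (z_B/z_A)^α = (59.0/39.0)^0.213 = (1.5128)^0.213 = 1.09218
Power-density ratio: P_B/P_A = (V_B/V_A)³ = (1.09218)³ = 1.30282

1.303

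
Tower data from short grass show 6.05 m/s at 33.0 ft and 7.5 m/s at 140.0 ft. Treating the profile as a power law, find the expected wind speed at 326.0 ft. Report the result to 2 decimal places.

8.50 m/s

First find α: α = ln(V₂/V₁)/ln(z₂/z₁) = ln(7.5/6.05)/ln(140.0/33.0) = 0.21484/1.44513 = 0.1487
Extrapolate from 140.0 ft to 326.0 ft: V₃ = 7.5 × (326.0/140.0)^0.1487 = 7.5 × 1.1339 = 8.5042 m/s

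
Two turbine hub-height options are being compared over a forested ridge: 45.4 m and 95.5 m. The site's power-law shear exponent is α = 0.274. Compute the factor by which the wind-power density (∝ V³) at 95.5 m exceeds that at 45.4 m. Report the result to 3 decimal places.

Speed ratio: V_B/V_A = (z_B/z_A)^α = (95.5/45.4)^0.274 = (2.1035)^0.274 = 1.22599
Power-density ratio: P_B/P_A = (V_B/V_A)³ = (1.22599)³ = 1.84273

1.843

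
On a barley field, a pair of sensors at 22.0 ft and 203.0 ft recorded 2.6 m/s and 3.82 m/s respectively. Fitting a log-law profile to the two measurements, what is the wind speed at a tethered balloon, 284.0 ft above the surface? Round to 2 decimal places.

4.00 m/s

Log law: V ∝ ln(z/z₀). From the pair, with r = V₁/V₂ = 0.68063,
ln z₀ = (ln z₁ − r·ln z₂)/(1 − r) = (3.0910 − 0.68063×5.3132)/0.31937 = -1.6447 → z₀ = 0.1931 ft
V₃ = V₁ · ln(z₃/z₀)/ln(z₁/z₀) = 2.6 × 7.2937/4.7358 = 4.0043 m/s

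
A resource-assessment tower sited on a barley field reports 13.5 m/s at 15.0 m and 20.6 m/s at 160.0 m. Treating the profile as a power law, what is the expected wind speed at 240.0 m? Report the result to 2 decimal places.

22.15 m/s

First find α: α = ln(V₂/V₁)/ln(z₂/z₁) = ln(20.6/13.5)/ln(160.0/15.0) = 0.42260/2.36712 = 0.1785
Extrapolate from 160.0 m to 240.0 m: V₃ = 20.6 × (240.0/160.0)^0.1785 = 20.6 × 1.0751 = 22.1465 m/s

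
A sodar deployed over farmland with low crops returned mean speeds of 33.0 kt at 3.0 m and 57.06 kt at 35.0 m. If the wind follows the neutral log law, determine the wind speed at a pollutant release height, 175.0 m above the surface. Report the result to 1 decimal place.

72.8 kt

Log law: V ∝ ln(z/z₀). From the pair, with r = V₁/V₂ = 0.57834,
ln z₀ = (ln z₁ − r·ln z₂)/(1 − r) = (1.0986 − 0.57834×3.5553)/0.42166 = -2.2710 → z₀ = 0.1032 m
V₃ = V₁ · ln(z₃/z₀)/ln(z₁/z₀) = 33.0 × 7.4358/3.3696 = 72.8220 kt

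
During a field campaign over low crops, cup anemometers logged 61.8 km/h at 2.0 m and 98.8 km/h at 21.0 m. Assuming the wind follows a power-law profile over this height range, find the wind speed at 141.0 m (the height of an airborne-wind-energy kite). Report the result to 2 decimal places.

First find α: α = ln(V₂/V₁)/ln(z₂/z₁) = ln(98.8/61.8)/ln(21.0/2.0) = 0.46919/2.35138 = 0.1995
Extrapolate from 21.0 m to 141.0 m: V₃ = 98.8 × (141.0/21.0)^0.1995 = 98.8 × 1.4622 = 144.4697 km/h

144.47 km/h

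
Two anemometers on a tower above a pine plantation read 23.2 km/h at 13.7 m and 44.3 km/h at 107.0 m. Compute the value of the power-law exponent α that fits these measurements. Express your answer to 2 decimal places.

Power law: V₂/V₁ = (z₂/z₁)^α ⇒ α = ln(V₂/V₁) / ln(z₂/z₁)
α = ln(44.3/23.2) / ln(107.0/13.7) = ln(1.9095) / ln(7.8102)
  = 0.64683 / 2.05543 = 0.31469

α ≈ 0.31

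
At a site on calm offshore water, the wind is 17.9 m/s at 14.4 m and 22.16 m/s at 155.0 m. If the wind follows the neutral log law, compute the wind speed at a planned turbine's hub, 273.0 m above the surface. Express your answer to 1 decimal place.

Log law: V ∝ ln(z/z₀). From the pair, with r = V₁/V₂ = 0.80776,
ln z₀ = (ln z₁ − r·ln z₂)/(1 − r) = (2.6672 − 0.80776×5.0434)/0.19224 = -7.3173 → z₀ = 0.0006640 m
V₃ = V₁ · ln(z₃/z₀)/ln(z₁/z₀) = 17.9 × 12.9267/9.9845 = 23.1748 m/s

23.2 m/s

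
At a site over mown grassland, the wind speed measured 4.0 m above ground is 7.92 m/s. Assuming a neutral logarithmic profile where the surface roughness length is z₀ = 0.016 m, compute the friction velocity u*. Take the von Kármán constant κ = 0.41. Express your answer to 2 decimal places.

Log law: V(z) = (u*/κ) · ln(z/z₀) ⇒ u* = κ · V / ln(z/z₀)
u* = 0.41 × 7.92 / ln(4.0/0.016) = 0.41 × 7.92 / 5.5215
   = 3.2472 / 5.5215 = 0.5881 m/s

u* ≈ 0.59 m/s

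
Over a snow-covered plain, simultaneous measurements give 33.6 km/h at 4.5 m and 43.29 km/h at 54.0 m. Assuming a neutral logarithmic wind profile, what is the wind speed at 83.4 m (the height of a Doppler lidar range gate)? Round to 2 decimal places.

44.98 km/h

Log law: V ∝ ln(z/z₀). From the pair, with r = V₁/V₂ = 0.77616,
ln z₀ = (ln z₁ − r·ln z₂)/(1 − r) = (1.5041 − 0.77616×3.9890)/0.22384 = -7.1123 → z₀ = 0.0008150 m
V₃ = V₁ · ln(z₃/z₀)/ln(z₁/z₀) = 33.6 × 11.5360/8.6164 = 44.9850 km/h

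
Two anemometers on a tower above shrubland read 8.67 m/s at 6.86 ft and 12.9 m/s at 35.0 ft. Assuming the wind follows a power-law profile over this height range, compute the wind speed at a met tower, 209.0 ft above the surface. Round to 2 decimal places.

First find α: α = ln(V₂/V₁)/ln(z₂/z₁) = ln(12.9/8.67)/ln(35.0/6.86) = 0.39736/1.62964 = 0.2438
Extrapolate from 35.0 ft to 209.0 ft: V₃ = 12.9 × (209.0/35.0)^0.2438 = 12.9 × 1.5461 = 19.9445 m/s

19.94 m/s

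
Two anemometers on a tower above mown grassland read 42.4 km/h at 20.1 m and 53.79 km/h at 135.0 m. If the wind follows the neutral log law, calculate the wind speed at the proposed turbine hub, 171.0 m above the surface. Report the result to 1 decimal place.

55.2 km/h

Log law: V ∝ ln(z/z₀). From the pair, with r = V₁/V₂ = 0.78825,
ln z₀ = (ln z₁ − r·ln z₂)/(1 − r) = (3.0007 − 0.78825×4.9053)/0.21175 = -4.0891 → z₀ = 0.01675 m
V₃ = V₁ · ln(z₃/z₀)/ln(z₁/z₀) = 42.4 × 9.2308/7.0898 = 55.2037 km/h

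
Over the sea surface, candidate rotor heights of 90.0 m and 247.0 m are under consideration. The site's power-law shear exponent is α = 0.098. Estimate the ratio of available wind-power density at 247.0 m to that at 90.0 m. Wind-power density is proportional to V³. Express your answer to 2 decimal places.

1.35

Speed ratio: V_B/V_A = (z_B/z_A)^α = (247.0/90.0)^0.098 = (2.7444)^0.098 = 1.10400
Power-density ratio: P_B/P_A = (V_B/V_A)³ = (1.10400)³ = 1.34557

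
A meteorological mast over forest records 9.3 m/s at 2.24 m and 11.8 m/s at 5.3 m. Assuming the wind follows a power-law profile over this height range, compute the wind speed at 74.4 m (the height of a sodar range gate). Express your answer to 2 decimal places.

First find α: α = ln(V₂/V₁)/ln(z₂/z₁) = ln(11.8/9.3)/ln(5.3/2.24) = 0.23809/0.86123 = 0.2764
Extrapolate from 5.3 m to 74.4 m: V₃ = 11.8 × (74.4/5.3)^0.2764 = 11.8 × 2.0757 = 24.4934 m/s

24.49 m/s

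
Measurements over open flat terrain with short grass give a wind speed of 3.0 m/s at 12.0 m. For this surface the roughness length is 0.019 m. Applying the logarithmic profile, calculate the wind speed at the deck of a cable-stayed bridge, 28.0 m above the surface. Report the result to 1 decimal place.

Log law: V(z) ∝ ln(z/z₀), so V₂/V₁ = ln(z₂/z₀) / ln(z₁/z₀).
ln(28.0/0.019) = 7.2955, ln(12.0/0.019) = 6.4482
V₂ = 3.0 × 7.2955/6.4482 = 3.0 × 1.1314 = 3.3942 m/s

3.4 m/s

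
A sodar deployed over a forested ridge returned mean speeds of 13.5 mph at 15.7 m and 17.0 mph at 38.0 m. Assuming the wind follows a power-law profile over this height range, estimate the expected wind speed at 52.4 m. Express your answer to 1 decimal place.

First find α: α = ln(V₂/V₁)/ln(z₂/z₁) = ln(17.0/13.5)/ln(38.0/15.7) = 0.23052/0.88393 = 0.2608
Extrapolate from 38.0 m to 52.4 m: V₃ = 17.0 × (52.4/38.0)^0.2608 = 17.0 × 1.0874 = 18.4860 mph

18.5 mph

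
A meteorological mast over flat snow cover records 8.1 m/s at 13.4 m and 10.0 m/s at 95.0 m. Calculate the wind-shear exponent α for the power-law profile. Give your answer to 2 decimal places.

Power law: V₂/V₁ = (z₂/z₁)^α ⇒ α = ln(V₂/V₁) / ln(z₂/z₁)
α = ln(10.0/8.1) / ln(95.0/13.4) = ln(1.2346) / ln(7.0896)
  = 0.21072 / 1.95862 = 0.10759

α ≈ 0.11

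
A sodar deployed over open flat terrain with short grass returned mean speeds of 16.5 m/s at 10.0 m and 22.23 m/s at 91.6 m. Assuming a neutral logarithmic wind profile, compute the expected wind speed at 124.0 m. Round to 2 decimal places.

Log law: V ∝ ln(z/z₀). From the pair, with r = V₁/V₂ = 0.74224,
ln z₀ = (ln z₁ − r·ln z₂)/(1 − r) = (2.3026 − 0.74224×4.5174)/0.25776 = -4.0752 → z₀ = 0.01699 m
V₃ = V₁ · ln(z₃/z₀)/ln(z₁/z₀) = 16.5 × 8.8955/6.3778 = 23.0135 m/s

23.01 m/s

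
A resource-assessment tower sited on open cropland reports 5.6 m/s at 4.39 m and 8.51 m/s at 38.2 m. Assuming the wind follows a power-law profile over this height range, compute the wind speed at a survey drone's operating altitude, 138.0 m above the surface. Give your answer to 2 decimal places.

First find α: α = ln(V₂/V₁)/ln(z₂/z₁) = ln(8.51/5.6)/ln(38.2/4.39) = 0.41848/2.16351 = 0.1934
Extrapolate from 38.2 m to 138.0 m: V₃ = 8.51 × (138.0/38.2)^0.1934 = 8.51 × 1.2820 = 10.9100 m/s

10.91 m/s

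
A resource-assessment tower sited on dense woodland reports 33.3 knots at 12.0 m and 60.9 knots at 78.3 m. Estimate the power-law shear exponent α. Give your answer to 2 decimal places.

α ≈ 0.32

Power law: V₂/V₁ = (z₂/z₁)^α ⇒ α = ln(V₂/V₁) / ln(z₂/z₁)
α = ln(60.9/33.3) / ln(78.3/12.0) = ln(1.8288) / ln(6.5250)
  = 0.60368 / 1.87564 = 0.32185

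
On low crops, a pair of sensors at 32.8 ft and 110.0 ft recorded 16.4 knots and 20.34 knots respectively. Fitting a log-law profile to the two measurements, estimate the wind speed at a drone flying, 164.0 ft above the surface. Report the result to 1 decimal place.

21.6 knots

Log law: V ∝ ln(z/z₀). From the pair, with r = V₁/V₂ = 0.80629,
ln z₀ = (ln z₁ − r·ln z₂)/(1 − r) = (3.4904 − 0.80629×4.7005)/0.19371 = -1.5463 → z₀ = 0.2130 ft
V₃ = V₁ · ln(z₃/z₀)/ln(z₁/z₀) = 16.4 × 6.6462/5.0368 = 21.6404 knots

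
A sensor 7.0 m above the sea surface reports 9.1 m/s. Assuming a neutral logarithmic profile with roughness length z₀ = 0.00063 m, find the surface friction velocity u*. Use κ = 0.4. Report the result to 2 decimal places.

Log law: V(z) = (u*/κ) · ln(z/z₀) ⇒ u* = κ · V / ln(z/z₀)
u* = 0.4 × 9.1 / ln(7.0/0.00063) = 0.4 × 9.1 / 9.3157
   = 3.6400 / 9.3157 = 0.3907 m/s

u* ≈ 0.39 m/s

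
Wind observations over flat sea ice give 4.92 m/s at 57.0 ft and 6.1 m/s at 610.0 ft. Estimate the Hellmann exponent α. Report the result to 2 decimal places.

α ≈ 0.09

Power law: V₂/V₁ = (z₂/z₁)^α ⇒ α = ln(V₂/V₁) / ln(z₂/z₁)
α = ln(6.1/4.92) / ln(610.0/57.0) = ln(1.2398) / ln(10.7018)
  = 0.21498 / 2.37041 = 0.09069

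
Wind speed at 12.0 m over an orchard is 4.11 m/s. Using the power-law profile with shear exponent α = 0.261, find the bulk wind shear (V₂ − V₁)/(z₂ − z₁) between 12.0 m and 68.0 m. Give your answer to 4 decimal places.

0.0420 m/s/m

Power law: V₂ = V₁ · (z₂/z₁)^α = 4.11 × (5.6667)^0.261 = 6.4634 m/s
ΔV/Δz = (6.4634 − 4.11)/(68.0 − 12.0) = 2.3534/56.0000 = 0.04202 m/s/m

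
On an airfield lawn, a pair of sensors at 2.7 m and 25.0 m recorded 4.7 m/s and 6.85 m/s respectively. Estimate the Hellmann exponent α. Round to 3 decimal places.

Power law: V₂/V₁ = (z₂/z₁)^α ⇒ α = ln(V₂/V₁) / ln(z₂/z₁)
α = ln(6.85/4.7) / ln(25.0/2.7) = ln(1.4574) / ln(9.2593)
  = 0.37669 / 2.22562 = 0.16925

α ≈ 0.169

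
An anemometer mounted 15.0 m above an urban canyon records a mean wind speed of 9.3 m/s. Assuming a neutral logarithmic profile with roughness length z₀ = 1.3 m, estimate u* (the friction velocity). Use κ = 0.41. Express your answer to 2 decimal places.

Log law: V(z) = (u*/κ) · ln(z/z₀) ⇒ u* = κ · V / ln(z/z₀)
u* = 0.41 × 9.3 / ln(15.0/1.3) = 0.41 × 9.3 / 2.4457
   = 3.8130 / 2.4457 = 1.5591 m/s

u* ≈ 1.56 m/s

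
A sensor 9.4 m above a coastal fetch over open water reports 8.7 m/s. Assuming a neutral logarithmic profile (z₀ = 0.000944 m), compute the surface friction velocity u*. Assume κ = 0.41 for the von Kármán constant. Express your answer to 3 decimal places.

u* ≈ 0.387 m/s

Log law: V(z) = (u*/κ) · ln(z/z₀) ⇒ u* = κ · V / ln(z/z₀)
u* = 0.41 × 8.7 / ln(9.4/0.000944) = 0.41 × 8.7 / 9.2061
   = 3.5670 / 9.2061 = 0.3875 m/s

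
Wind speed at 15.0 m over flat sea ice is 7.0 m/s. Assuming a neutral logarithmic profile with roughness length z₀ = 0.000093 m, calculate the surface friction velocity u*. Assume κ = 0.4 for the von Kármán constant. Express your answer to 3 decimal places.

u* ≈ 0.234 m/s

Log law: V(z) = (u*/κ) · ln(z/z₀) ⇒ u* = κ · V / ln(z/z₀)
u* = 0.4 × 7.0 / ln(15.0/0.000093) = 0.4 × 7.0 / 11.9910
   = 2.8000 / 11.9910 = 0.2335 m/s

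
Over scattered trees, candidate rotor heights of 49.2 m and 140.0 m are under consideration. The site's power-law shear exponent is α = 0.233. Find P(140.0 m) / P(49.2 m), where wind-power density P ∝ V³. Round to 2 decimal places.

2.08

Speed ratio: V_B/V_A = (z_B/z_A)^α = (140.0/49.2)^0.233 = (2.8455)^0.233 = 1.27591
Power-density ratio: P_B/P_A = (V_B/V_A)³ = (1.27591)³ = 2.07711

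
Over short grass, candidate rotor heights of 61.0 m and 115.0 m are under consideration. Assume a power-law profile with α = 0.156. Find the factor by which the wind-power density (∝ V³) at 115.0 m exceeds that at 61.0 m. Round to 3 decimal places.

1.345

Speed ratio: V_B/V_A = (z_B/z_A)^α = (115.0/61.0)^0.156 = (1.8852)^0.156 = 1.10397
Power-density ratio: P_B/P_A = (V_B/V_A)³ = (1.10397)³ = 1.34546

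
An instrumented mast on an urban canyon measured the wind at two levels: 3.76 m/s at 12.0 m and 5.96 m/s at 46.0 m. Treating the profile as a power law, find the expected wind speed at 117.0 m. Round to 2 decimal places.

First find α: α = ln(V₂/V₁)/ln(z₂/z₁) = ln(5.96/3.76)/ln(46.0/12.0) = 0.46065/1.34373 = 0.3428
Extrapolate from 46.0 m to 117.0 m: V₃ = 5.96 × (117.0/46.0)^0.3428 = 5.96 × 1.3772 = 8.2079 m/s

8.21 m/s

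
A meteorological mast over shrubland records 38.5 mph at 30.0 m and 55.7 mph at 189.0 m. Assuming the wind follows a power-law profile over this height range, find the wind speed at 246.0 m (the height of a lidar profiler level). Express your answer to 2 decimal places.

58.73 mph

First find α: α = ln(V₂/V₁)/ln(z₂/z₁) = ln(55.7/38.5)/ln(189.0/30.0) = 0.36932/1.84055 = 0.2007
Extrapolate from 189.0 m to 246.0 m: V₃ = 55.7 × (246.0/189.0)^0.2007 = 55.7 × 1.0543 = 58.7253 mph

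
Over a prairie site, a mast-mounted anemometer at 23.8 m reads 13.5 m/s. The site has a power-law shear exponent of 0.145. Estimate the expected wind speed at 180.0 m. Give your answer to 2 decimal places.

Power-law profile: V₂ = V₁ · (z₂/z₁)^α
V₂ = 13.5 × (180.0/23.8)^0.145 = 13.5 × (7.5630)^0.145
    = 13.5 × 1.3409 = 18.1028 m/s

18.10 m/s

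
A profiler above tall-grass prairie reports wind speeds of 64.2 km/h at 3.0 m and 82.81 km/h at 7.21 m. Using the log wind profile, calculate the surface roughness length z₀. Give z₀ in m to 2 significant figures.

Log law: V(z) ∝ ln(z/z₀). With r = V₁/V₂ = 64.2/82.81 = 0.77527,
r · ln(z₂/z₀) = ln(z₁/z₀) ⇒ ln z₀ = (ln z₁ − r·ln z₂)/(1 − r)
ln z₀ = (1.09861 − 0.77527×1.97547) / 0.22473 = -1.9263
z₀ = exp(-1.9263) = 0.1457 m

z₀ ≈ 0.15 m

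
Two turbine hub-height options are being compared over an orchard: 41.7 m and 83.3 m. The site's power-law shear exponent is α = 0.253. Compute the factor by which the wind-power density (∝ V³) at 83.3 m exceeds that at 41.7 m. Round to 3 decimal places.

1.691

Speed ratio: V_B/V_A = (z_B/z_A)^α = (83.3/41.7)^0.253 = (1.9976)^0.253 = 1.19132
Power-density ratio: P_B/P_A = (V_B/V_A)³ = (1.19132)³ = 1.69078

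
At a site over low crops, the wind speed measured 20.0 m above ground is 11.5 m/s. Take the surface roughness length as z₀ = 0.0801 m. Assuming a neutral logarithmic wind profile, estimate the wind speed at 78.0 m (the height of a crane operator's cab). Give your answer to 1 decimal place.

14.3 m/s

Log law: V(z) ∝ ln(z/z₀), so V₂/V₁ = ln(z₂/z₀) / ln(z₁/z₀).
ln(78.0/0.0801) = 6.8812, ln(20.0/0.0801) = 5.5202
V₂ = 11.5 × 6.8812/5.5202 = 11.5 × 1.2465 = 14.3353 m/s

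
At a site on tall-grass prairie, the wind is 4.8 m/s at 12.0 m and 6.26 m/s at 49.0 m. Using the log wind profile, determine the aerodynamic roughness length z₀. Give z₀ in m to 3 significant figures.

Log law: V(z) ∝ ln(z/z₀). With r = V₁/V₂ = 4.8/6.26 = 0.76677,
r · ln(z₂/z₀) = ln(z₁/z₀) ⇒ ln z₀ = (ln z₁ − r·ln z₂)/(1 − r)
ln z₀ = (2.48491 − 0.76677×3.89182) / 0.23323 = -2.1406
z₀ = exp(-2.1406) = 0.1176 m

z₀ ≈ 0.118 m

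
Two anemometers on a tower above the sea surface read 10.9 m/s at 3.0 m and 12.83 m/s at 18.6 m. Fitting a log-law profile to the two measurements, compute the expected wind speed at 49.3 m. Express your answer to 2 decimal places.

Log law: V ∝ ln(z/z₀). From the pair, with r = V₁/V₂ = 0.84957,
ln z₀ = (ln z₁ − r·ln z₂)/(1 − r) = (1.0986 − 0.84957×2.9232)/0.15043 = -9.2058 → z₀ = 0.0001005 m
V₃ = V₁ · ln(z₃/z₀)/ln(z₁/z₀) = 10.9 × 13.1038/10.3044 = 13.8611 m/s

13.86 m/s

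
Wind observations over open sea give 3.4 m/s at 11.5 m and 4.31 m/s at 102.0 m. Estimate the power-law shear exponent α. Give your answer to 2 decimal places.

Power law: V₂/V₁ = (z₂/z₁)^α ⇒ α = ln(V₂/V₁) / ln(z₂/z₁)
α = ln(4.31/3.4) / ln(102.0/11.5) = ln(1.2676) / ln(8.8696)
  = 0.23716 / 2.18263 = 0.10866

α ≈ 0.11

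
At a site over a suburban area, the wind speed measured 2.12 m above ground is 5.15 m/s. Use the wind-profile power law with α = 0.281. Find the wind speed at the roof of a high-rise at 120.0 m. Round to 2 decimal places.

16.01 m/s

Power-law profile: V₂ = V₁ · (z₂/z₁)^α
V₂ = 5.15 × (120.0/2.12)^0.281 = 5.15 × (56.6038)^0.281
    = 5.15 × 3.1085 = 16.0087 m/s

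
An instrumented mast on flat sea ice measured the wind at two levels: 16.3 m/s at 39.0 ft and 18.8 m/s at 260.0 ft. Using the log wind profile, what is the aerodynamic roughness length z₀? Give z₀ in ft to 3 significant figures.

z₀ ≈ 0.000166 ft

Log law: V(z) ∝ ln(z/z₀). With r = V₁/V₂ = 16.3/18.8 = 0.86702,
r · ln(z₂/z₀) = ln(z₁/z₀) ⇒ ln z₀ = (ln z₁ − r·ln z₂)/(1 − r)
ln z₀ = (3.66356 − 0.86702×5.56068) / 0.13298 = -8.7057
z₀ = exp(-8.7057) = 0.0001656 ft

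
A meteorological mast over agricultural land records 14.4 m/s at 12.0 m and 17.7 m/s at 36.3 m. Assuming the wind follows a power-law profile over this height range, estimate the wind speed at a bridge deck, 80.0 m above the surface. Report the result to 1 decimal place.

First find α: α = ln(V₂/V₁)/ln(z₂/z₁) = ln(17.7/14.4)/ln(36.3/12.0) = 0.20634/1.10691 = 0.1864
Extrapolate from 36.3 m to 80.0 m: V₃ = 17.7 × (80.0/36.3)^0.1864 = 17.7 × 1.1587 = 20.5090 m/s

20.5 m/s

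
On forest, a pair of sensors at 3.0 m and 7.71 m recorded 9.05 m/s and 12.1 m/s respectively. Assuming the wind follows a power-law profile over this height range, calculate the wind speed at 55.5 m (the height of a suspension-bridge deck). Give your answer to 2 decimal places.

First find α: α = ln(V₂/V₁)/ln(z₂/z₁) = ln(12.1/9.05)/ln(7.71/3.0) = 0.29044/0.94391 = 0.3077
Extrapolate from 7.71 m to 55.5 m: V₃ = 12.1 × (55.5/7.71)^0.3077 = 12.1 × 1.8356 = 22.2105 m/s

22.21 m/s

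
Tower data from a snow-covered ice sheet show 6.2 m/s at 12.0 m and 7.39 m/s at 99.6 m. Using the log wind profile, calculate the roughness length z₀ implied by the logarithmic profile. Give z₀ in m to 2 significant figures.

Log law: V(z) ∝ ln(z/z₀). With r = V₁/V₂ = 6.2/7.39 = 0.83897,
r · ln(z₂/z₀) = ln(z₁/z₀) ⇒ ln z₀ = (ln z₁ − r·ln z₂)/(1 − r)
ln z₀ = (2.48491 − 0.83897×4.60116) / 0.16103 = -8.5410
z₀ = exp(-8.5410) = 0.0001953 m

z₀ ≈ 0.00020 m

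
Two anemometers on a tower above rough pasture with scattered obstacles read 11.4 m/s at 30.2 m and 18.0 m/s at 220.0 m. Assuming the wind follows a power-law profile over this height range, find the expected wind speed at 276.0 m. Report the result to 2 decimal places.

18.96 m/s

First find α: α = ln(V₂/V₁)/ln(z₂/z₁) = ln(18.0/11.4)/ln(220.0/30.2) = 0.45676/1.98579 = 0.2300
Extrapolate from 220.0 m to 276.0 m: V₃ = 18.0 × (276.0/220.0)^0.2300 = 18.0 × 1.0535 = 18.9638 m/s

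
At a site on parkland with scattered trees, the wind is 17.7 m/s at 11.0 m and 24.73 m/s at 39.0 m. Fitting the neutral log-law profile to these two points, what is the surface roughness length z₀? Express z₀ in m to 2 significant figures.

Log law: V(z) ∝ ln(z/z₀). With r = V₁/V₂ = 17.7/24.73 = 0.71573,
r · ln(z₂/z₀) = ln(z₁/z₀) ⇒ ln z₀ = (ln z₁ − r·ln z₂)/(1 − r)
ln z₀ = (2.39790 − 0.71573×3.66356) / 0.28427 = -0.7888
z₀ = exp(-0.7888) = 0.4544 m

z₀ ≈ 0.45 m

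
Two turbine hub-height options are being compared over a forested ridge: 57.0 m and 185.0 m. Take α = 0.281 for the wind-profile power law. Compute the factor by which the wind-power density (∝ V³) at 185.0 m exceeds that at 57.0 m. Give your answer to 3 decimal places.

2.698

Speed ratio: V_B/V_A = (z_B/z_A)^α = (185.0/57.0)^0.281 = (3.2456)^0.281 = 1.39211
Power-density ratio: P_B/P_A = (V_B/V_A)³ = (1.39211)³ = 2.69788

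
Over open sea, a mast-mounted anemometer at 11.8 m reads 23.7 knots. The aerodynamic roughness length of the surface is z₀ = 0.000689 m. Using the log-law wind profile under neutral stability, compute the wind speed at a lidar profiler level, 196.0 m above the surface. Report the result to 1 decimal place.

Log law: V(z) ∝ ln(z/z₀), so V₂/V₁ = ln(z₂/z₀) / ln(z₁/z₀).
ln(196.0/0.000689) = 12.5584, ln(11.8/0.000689) = 9.7484
V₂ = 23.7 × 12.5584/9.7484 = 23.7 × 1.2883 = 30.5316 knots

30.5 knots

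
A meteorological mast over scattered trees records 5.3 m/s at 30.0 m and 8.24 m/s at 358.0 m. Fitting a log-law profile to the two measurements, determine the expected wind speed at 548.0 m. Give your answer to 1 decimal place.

8.7 m/s

Log law: V ∝ ln(z/z₀). From the pair, with r = V₁/V₂ = 0.64320,
ln z₀ = (ln z₁ − r·ln z₂)/(1 − r) = (3.4012 − 0.64320×5.8805)/0.35680 = -1.0684 → z₀ = 0.3436 m
V₃ = V₁ · ln(z₃/z₀)/ln(z₁/z₀) = 5.3 × 7.3746/4.4696 = 8.7448 m/s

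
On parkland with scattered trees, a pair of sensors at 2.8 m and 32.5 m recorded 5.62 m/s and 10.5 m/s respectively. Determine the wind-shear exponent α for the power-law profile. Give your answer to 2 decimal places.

α ≈ 0.25

Power law: V₂/V₁ = (z₂/z₁)^α ⇒ α = ln(V₂/V₁) / ln(z₂/z₁)
α = ln(10.5/5.62) / ln(32.5/2.8) = ln(1.8683) / ln(11.6071)
  = 0.62504 / 2.45162 = 0.25495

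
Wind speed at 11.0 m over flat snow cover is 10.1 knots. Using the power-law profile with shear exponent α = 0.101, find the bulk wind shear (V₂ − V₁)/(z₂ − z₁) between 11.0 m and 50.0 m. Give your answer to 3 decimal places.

0.043 knots/m

Power law: V₂ = V₁ · (z₂/z₁)^α = 10.1 × (4.5455)^0.101 = 11.7689 knots
ΔV/Δz = (11.7689 − 10.1)/(50.0 − 11.0) = 1.6689/39.0000 = 0.04279 knots/m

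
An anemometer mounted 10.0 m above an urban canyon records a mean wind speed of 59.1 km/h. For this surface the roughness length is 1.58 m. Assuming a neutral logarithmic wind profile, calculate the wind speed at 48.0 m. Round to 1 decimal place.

109.3 km/h

Log law: V(z) ∝ ln(z/z₀), so V₂/V₁ = ln(z₂/z₀) / ln(z₁/z₀).
ln(48.0/1.58) = 3.4138, ln(10.0/1.58) = 1.8452
V₂ = 59.1 × 3.4138/1.8452 = 59.1 × 1.8501 = 109.3424 km/h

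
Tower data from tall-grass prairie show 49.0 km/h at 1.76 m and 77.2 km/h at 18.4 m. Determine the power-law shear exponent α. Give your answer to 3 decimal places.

Power law: V₂/V₁ = (z₂/z₁)^α ⇒ α = ln(V₂/V₁) / ln(z₂/z₁)
α = ln(77.2/49.0) / ln(18.4/1.76) = ln(1.5755) / ln(10.4545)
  = 0.45458 / 2.34704 = 0.19368

α ≈ 0.194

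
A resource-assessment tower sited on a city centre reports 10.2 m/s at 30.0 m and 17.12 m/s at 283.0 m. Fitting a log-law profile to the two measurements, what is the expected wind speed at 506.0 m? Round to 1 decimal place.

Log law: V ∝ ln(z/z₀). From the pair, with r = V₁/V₂ = 0.59579,
ln z₀ = (ln z₁ − r·ln z₂)/(1 − r) = (3.4012 − 0.59579×5.6454)/0.40421 = 0.0932 → z₀ = 1.098 m
V₃ = V₁ · ln(z₃/z₀)/ln(z₁/z₀) = 10.2 × 6.1333/3.3080 = 18.9118 m/s

18.9 m/s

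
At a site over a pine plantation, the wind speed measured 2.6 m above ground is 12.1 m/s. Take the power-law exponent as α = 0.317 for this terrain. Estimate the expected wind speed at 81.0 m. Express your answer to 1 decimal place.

Power-law profile: V₂ = V₁ · (z₂/z₁)^α
V₂ = 12.1 × (81.0/2.6)^0.317 = 12.1 × (31.1538)^0.317
    = 12.1 × 2.9747 = 35.9939 m/s

36.0 m/s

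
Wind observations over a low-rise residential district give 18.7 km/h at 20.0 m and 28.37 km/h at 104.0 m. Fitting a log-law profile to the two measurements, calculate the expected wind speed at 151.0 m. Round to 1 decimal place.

Log law: V ∝ ln(z/z₀). From the pair, with r = V₁/V₂ = 0.65915,
ln z₀ = (ln z₁ − r·ln z₂)/(1 − r) = (2.9957 − 0.65915×4.6444)/0.34085 = -0.1925 → z₀ = 0.8249 m
V₃ = V₁ · ln(z₃/z₀)/ln(z₁/z₀) = 18.7 × 5.2097/3.1882 = 30.5571 km/h

30.6 km/h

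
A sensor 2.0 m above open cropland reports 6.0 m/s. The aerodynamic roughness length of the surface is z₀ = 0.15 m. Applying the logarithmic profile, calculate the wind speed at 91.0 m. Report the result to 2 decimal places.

Log law: V(z) ∝ ln(z/z₀), so V₂/V₁ = ln(z₂/z₀) / ln(z₁/z₀).
ln(91.0/0.15) = 6.4080, ln(2.0/0.15) = 2.5903
V₂ = 6.0 × 6.4080/2.5903 = 6.0 × 2.4739 = 14.8432 m/s

14.84 m/s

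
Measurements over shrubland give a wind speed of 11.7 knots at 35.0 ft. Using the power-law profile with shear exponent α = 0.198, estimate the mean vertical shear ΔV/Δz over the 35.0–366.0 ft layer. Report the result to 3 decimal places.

Power law: V₂ = V₁ · (z₂/z₁)^α = 11.7 × (10.4571)^0.198 = 18.6221 knots
ΔV/Δz = (18.6221 − 11.7)/(366.0 − 35.0) = 6.9221/331.0000 = 0.02091 knots/ft

0.021 knots/ft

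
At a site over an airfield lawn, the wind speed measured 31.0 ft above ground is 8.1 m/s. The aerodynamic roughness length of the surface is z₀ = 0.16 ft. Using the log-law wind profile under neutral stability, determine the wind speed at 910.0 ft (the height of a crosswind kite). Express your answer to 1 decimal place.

13.3 m/s

Log law: V(z) ∝ ln(z/z₀), so V₂/V₁ = ln(z₂/z₀) / ln(z₁/z₀).
ln(910.0/0.16) = 8.6460, ln(31.0/0.16) = 5.2666
V₂ = 8.1 × 8.6460/5.2666 = 8.1 × 1.6417 = 13.2976 m/s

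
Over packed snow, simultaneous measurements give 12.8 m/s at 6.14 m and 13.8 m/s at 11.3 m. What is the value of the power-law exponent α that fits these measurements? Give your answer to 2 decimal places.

α ≈ 0.12

Power law: V₂/V₁ = (z₂/z₁)^α ⇒ α = ln(V₂/V₁) / ln(z₂/z₁)
α = ln(13.8/12.8) / ln(11.3/6.14) = ln(1.0781) / ln(1.8404)
  = 0.07522 / 0.60998 = 0.12332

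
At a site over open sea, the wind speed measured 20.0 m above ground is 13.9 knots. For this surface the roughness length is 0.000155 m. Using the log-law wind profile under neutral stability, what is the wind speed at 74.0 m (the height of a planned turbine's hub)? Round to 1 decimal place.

15.4 knots

Log law: V(z) ∝ ln(z/z₀), so V₂/V₁ = ln(z₂/z₀) / ln(z₁/z₀).
ln(74.0/0.000155) = 13.0762, ln(20.0/0.000155) = 11.7678
V₂ = 13.9 × 13.0762/11.7678 = 13.9 × 1.1112 = 15.4454 knots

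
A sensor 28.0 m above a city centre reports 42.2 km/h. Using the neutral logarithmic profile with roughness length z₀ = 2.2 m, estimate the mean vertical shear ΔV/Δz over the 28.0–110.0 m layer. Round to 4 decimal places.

0.2768 km/h/m

Log law: V₂ = V₁ · ln(z₂/z₀)/ln(z₁/z₀) = 42.2 × 3.9120/2.5437 = 64.8993 km/h
ΔV/Δz = (64.8993 − 42.2)/(110.0 − 28.0) = 22.6993/82.0000 = 0.27682 km/h/m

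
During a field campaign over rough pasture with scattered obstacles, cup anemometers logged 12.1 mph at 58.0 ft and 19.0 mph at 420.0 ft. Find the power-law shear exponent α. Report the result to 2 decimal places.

α ≈ 0.23

Power law: V₂/V₁ = (z₂/z₁)^α ⇒ α = ln(V₂/V₁) / ln(z₂/z₁)
α = ln(19.0/12.1) / ln(420.0/58.0) = ln(1.5702) / ln(7.2414)
  = 0.45123 / 1.97981 = 0.22792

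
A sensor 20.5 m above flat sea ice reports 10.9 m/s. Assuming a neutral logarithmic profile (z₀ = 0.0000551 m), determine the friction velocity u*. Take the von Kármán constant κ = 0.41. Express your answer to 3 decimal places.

Log law: V(z) = (u*/κ) · ln(z/z₀) ⇒ u* = κ · V / ln(z/z₀)
u* = 0.41 × 10.9 / ln(20.5/0.0000551) = 0.41 × 10.9 / 12.8268
   = 4.4690 / 12.8268 = 0.3484 m/s

u* ≈ 0.348 m/s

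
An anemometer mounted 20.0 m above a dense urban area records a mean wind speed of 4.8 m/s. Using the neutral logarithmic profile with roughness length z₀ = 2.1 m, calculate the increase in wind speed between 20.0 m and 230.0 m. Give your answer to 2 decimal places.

Log law: V₂ = V₁ · ln(z₂/z₀)/ln(z₁/z₀) = 4.8 × 4.6961/2.2538 = 10.0016 m/s
ΔV = 10.0016 − 4.8 = 5.2016 m/s

5.20 m/s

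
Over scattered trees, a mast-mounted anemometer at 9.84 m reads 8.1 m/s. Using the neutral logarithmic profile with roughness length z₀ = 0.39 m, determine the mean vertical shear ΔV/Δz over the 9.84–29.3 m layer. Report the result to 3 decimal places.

Log law: V₂ = V₁ · ln(z₂/z₀)/ln(z₁/z₀) = 8.1 × 4.3192/3.2281 = 10.8379 m/s
ΔV/Δz = (10.8379 − 8.1)/(29.3 − 9.84) = 2.7379/19.4600 = 0.14069 m/s/m

0.141 m/s/m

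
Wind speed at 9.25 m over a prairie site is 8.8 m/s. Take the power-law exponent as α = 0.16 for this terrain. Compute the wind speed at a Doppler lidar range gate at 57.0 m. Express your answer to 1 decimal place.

11.8 m/s

Power-law profile: V₂ = V₁ · (z₂/z₁)^α
V₂ = 8.8 × (57.0/9.25)^0.16 = 8.8 × (6.1622)^0.16
    = 8.8 × 1.3377 = 11.7717 m/s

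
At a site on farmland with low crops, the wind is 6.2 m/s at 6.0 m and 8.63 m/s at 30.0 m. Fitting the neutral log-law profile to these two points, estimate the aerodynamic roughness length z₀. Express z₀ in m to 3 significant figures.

z₀ ≈ 0.0988 m

Log law: V(z) ∝ ln(z/z₀). With r = V₁/V₂ = 6.2/8.63 = 0.71842,
r · ln(z₂/z₀) = ln(z₁/z₀) ⇒ ln z₀ = (ln z₁ − r·ln z₂)/(1 − r)
ln z₀ = (1.79176 − 0.71842×3.40120) / 0.28158 = -2.3146
z₀ = exp(-2.3146) = 0.09880 m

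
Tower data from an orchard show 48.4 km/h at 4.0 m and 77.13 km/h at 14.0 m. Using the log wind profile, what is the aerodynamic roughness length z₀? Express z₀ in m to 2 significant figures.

Log law: V(z) ∝ ln(z/z₀). With r = V₁/V₂ = 48.4/77.13 = 0.62751,
r · ln(z₂/z₀) = ln(z₁/z₀) ⇒ ln z₀ = (ln z₁ − r·ln z₂)/(1 − r)
ln z₀ = (1.38629 − 0.62751×2.63906) / 0.37249 = -0.7242
z₀ = exp(-0.7242) = 0.4847 m

z₀ ≈ 0.48 m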